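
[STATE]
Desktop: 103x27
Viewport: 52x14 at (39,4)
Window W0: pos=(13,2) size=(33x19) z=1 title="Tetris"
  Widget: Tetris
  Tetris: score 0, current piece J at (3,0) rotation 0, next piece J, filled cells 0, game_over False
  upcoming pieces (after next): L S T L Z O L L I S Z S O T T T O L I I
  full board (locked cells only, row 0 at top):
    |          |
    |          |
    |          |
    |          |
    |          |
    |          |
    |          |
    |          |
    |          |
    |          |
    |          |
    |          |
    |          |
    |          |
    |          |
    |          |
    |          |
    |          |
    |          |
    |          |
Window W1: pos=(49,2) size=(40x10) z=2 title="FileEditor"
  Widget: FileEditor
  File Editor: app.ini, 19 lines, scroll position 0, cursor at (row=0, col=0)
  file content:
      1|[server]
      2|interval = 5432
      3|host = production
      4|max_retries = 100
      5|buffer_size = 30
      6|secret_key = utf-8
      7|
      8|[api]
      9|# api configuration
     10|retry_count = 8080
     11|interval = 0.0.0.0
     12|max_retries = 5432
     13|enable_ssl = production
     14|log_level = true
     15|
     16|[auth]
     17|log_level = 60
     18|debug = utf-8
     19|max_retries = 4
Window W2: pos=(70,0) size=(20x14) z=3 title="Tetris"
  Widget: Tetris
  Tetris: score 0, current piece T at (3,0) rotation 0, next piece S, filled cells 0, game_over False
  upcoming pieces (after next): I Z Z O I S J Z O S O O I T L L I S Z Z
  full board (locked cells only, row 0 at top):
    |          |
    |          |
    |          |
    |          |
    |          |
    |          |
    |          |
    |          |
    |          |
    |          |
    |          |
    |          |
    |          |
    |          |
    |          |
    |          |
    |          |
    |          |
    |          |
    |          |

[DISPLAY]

──────┨   ┠────────────────────┃                  ┃ 
      ┃   ┃█server]            ┃                  ┃ 
      ┃   ┃interval = 5432     ┃                  ┃ 
      ┃   ┃host = production   ┃                  ┃ 
      ┃   ┃max_retries = 100   ┃                  ┃ 
      ┃   ┃buffer_size = 30    ┃                  ┃ 
      ┃   ┃secret_key = utf-8  ┃                  ┃ 
      ┃   ┗━━━━━━━━━━━━━━━━━━━━┃                  ┃ 
      ┃                        ┃                  ┃ 
      ┃                        ┗━━━━━━━━━━━━━━━━━━┛ 
      ┃                                             
      ┃                                             
      ┃                                             
      ┃                                             


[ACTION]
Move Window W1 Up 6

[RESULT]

──────┨   ┃interval = 5432     ┃                  ┃ 
      ┃   ┃host = production   ┃                  ┃ 
      ┃   ┃max_retries = 100   ┃                  ┃ 
      ┃   ┃buffer_size = 30    ┃                  ┃ 
      ┃   ┃secret_key = utf-8  ┃                  ┃ 
      ┃   ┗━━━━━━━━━━━━━━━━━━━━┃                  ┃ 
      ┃                        ┃                  ┃ 
      ┃                        ┃                  ┃ 
      ┃                        ┃                  ┃ 
      ┃                        ┗━━━━━━━━━━━━━━━━━━┛ 
      ┃                                             
      ┃                                             
      ┃                                             
      ┃                                             


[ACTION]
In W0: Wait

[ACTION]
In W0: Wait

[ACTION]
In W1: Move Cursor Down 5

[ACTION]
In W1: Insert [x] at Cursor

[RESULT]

──────┨   ┃interval = 5432     ┃                  ┃ 
      ┃   ┃host = production   ┃                  ┃ 
      ┃   ┃max_retries = 100   ┃                  ┃ 
      ┃   ┃buffer_size = 30    ┃                  ┃ 
      ┃   ┃x█ecret_key = utf-8 ┃                  ┃ 
      ┃   ┗━━━━━━━━━━━━━━━━━━━━┃                  ┃ 
      ┃                        ┃                  ┃ 
      ┃                        ┃                  ┃ 
      ┃                        ┃                  ┃ 
      ┃                        ┗━━━━━━━━━━━━━━━━━━┛ 
      ┃                                             
      ┃                                             
      ┃                                             
      ┃                                             


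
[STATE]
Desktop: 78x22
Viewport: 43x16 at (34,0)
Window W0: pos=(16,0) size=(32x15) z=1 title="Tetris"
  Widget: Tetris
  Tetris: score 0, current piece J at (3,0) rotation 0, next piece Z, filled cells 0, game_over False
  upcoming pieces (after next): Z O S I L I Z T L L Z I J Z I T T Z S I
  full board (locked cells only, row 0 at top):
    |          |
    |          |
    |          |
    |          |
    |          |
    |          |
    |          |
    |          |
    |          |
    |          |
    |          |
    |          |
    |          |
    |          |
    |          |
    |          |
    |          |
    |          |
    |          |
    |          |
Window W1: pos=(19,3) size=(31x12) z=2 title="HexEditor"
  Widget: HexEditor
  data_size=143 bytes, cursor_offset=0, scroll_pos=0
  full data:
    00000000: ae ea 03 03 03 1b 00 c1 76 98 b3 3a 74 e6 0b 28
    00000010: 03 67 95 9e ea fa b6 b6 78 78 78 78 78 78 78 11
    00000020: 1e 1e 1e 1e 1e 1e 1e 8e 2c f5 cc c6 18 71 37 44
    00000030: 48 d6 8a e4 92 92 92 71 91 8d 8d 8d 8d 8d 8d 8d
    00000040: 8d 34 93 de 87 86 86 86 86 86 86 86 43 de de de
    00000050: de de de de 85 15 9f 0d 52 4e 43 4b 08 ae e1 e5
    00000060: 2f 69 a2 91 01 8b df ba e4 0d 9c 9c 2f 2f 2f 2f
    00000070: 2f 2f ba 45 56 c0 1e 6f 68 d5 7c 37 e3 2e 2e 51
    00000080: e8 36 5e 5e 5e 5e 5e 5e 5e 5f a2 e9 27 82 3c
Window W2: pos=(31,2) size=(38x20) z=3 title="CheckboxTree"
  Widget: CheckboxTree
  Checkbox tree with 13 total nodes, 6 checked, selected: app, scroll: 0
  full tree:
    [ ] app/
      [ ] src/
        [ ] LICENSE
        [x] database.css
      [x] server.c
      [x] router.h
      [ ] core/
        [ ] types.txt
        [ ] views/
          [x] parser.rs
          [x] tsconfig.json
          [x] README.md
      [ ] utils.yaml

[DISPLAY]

━━━━━━━━━━━━━┓                             
             ┃                             
━━━━━━━━━━━━━━━━━━━━━━━━━━━━━━━━━━┓        
heckboxTree                       ┃        
──────────────────────────────────┨        
-] app/                           ┃        
 [-] src/                         ┃        
   [ ] LICENSE                    ┃        
   [x] database.css               ┃        
 [x] server.c                     ┃        
 [x] router.h                     ┃        
 [-] core/                        ┃        
   [ ] types.txt                  ┃        
   [x] views/                     ┃        
     [x] parser.rs                ┃        
     [x] tsconfig.json            ┃        


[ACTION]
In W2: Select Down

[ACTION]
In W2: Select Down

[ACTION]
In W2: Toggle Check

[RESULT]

━━━━━━━━━━━━━┓                             
             ┃                             
━━━━━━━━━━━━━━━━━━━━━━━━━━━━━━━━━━┓        
heckboxTree                       ┃        
──────────────────────────────────┨        
-] app/                           ┃        
 [x] src/                         ┃        
   [x] LICENSE                    ┃        
   [x] database.css               ┃        
 [x] server.c                     ┃        
 [x] router.h                     ┃        
 [-] core/                        ┃        
   [ ] types.txt                  ┃        
   [x] views/                     ┃        
     [x] parser.rs                ┃        
     [x] tsconfig.json            ┃        


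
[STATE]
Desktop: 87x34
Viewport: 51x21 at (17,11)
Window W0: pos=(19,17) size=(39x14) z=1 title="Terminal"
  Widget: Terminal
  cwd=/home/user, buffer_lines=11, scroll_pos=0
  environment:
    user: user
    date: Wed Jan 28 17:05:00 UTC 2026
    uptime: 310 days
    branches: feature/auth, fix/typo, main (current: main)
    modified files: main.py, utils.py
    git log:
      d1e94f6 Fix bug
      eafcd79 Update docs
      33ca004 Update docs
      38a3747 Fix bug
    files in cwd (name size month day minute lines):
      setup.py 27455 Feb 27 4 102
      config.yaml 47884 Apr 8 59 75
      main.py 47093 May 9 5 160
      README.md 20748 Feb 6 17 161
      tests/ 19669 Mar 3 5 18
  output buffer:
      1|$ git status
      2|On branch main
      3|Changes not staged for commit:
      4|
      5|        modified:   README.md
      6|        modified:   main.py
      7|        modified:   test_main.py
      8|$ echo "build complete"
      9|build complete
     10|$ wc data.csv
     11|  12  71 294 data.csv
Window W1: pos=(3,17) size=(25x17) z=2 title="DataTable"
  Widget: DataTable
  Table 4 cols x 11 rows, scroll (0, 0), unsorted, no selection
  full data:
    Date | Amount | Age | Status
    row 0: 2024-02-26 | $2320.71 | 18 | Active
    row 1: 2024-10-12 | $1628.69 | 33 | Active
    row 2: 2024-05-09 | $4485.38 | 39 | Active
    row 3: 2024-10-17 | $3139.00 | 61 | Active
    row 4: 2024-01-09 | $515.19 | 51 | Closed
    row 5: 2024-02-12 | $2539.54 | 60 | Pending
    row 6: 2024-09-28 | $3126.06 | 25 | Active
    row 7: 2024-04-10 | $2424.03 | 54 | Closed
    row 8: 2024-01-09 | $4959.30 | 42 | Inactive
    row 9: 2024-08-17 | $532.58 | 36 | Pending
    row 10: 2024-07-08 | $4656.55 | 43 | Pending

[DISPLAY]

                                                   
                                                   
                                                   
                                                   
                                                   
                                                   
━━━━━━━━━━┓━━━━━━━━━━━━━━━━━━━━━━━━━━━━━┓          
          ┃l                            ┃          
──────────┨─────────────────────────────┨          
ount  │Age┃atus                         ┃          
──────┼───┃h main                       ┃          
320.71│18 ┃not staged for commit:       ┃          
628.69│33 ┃                             ┃          
485.38│39 ┃modified:   README.md        ┃          
139.00│61 ┃modified:   main.py          ┃          
15.19 │51 ┃modified:   test_main.py     ┃          
539.54│60 ┃build complete"              ┃          
126.06│25 ┃mplete                       ┃          
424.03│54 ┃a.csv                        ┃          
959.30│42 ┃━━━━━━━━━━━━━━━━━━━━━━━━━━━━━┛          
32.58 │36 ┃                                        


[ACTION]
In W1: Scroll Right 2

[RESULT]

                                                   
                                                   
                                                   
                                                   
                                                   
                                                   
━━━━━━━━━━┓━━━━━━━━━━━━━━━━━━━━━━━━━━━━━┓          
          ┃l                            ┃          
──────────┨─────────────────────────────┨          
nt  │Age│S┃atus                         ┃          
────┼───┼─┃h main                       ┃          
0.71│18 │A┃not staged for commit:       ┃          
8.69│33 │A┃                             ┃          
5.38│39 │A┃modified:   README.md        ┃          
9.00│61 │A┃modified:   main.py          ┃          
.19 │51 │C┃modified:   test_main.py     ┃          
9.54│60 │P┃build complete"              ┃          
6.06│25 │A┃mplete                       ┃          
4.03│54 │C┃a.csv                        ┃          
9.30│42 │I┃━━━━━━━━━━━━━━━━━━━━━━━━━━━━━┛          
.58 │36 │P┃                                        


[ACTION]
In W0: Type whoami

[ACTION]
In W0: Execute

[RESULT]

                                                   
                                                   
                                                   
                                                   
                                                   
                                                   
━━━━━━━━━━┓━━━━━━━━━━━━━━━━━━━━━━━━━━━━━┓          
          ┃l                            ┃          
──────────┨─────────────────────────────┨          
nt  │Age│S┃modified:   README.md        ┃          
────┼───┼─┃modified:   main.py          ┃          
0.71│18 │A┃modified:   test_main.py     ┃          
8.69│33 │A┃build complete"              ┃          
5.38│39 │A┃mplete                       ┃          
9.00│61 │A┃a.csv                        ┃          
.19 │51 │C┃ 294 data.csv                ┃          
9.54│60 │P┃                             ┃          
6.06│25 │A┃                             ┃          
4.03│54 │C┃                             ┃          
9.30│42 │I┃━━━━━━━━━━━━━━━━━━━━━━━━━━━━━┛          
.58 │36 │P┃                                        


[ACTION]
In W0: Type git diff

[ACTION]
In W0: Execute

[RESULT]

                                                   
                                                   
                                                   
                                                   
                                                   
                                                   
━━━━━━━━━━┓━━━━━━━━━━━━━━━━━━━━━━━━━━━━━┓          
          ┃l                            ┃          
──────────┨─────────────────────────────┨          
nt  │Age│S┃                             ┃          
────┼───┼─┃                             ┃          
0.71│18 │A┃ff                           ┃          
8.69│33 │A┃it a/main.py b/main.py       ┃          
5.38│39 │A┃in.py                        ┃          
9.00│61 │A┃in.py                        ┃          
.19 │51 │C┃+1,4 @@                      ┃          
9.54│60 │P┃ed                           ┃          
6.06│25 │A┃sys                          ┃          
4.03│54 │C┃                             ┃          
9.30│42 │I┃━━━━━━━━━━━━━━━━━━━━━━━━━━━━━┛          
.58 │36 │P┃                                        


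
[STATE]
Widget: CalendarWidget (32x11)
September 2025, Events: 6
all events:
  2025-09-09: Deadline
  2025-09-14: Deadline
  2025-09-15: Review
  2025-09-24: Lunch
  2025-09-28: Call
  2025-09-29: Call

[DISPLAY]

         September 2025         
Mo Tu We Th Fr Sa Su            
 1  2  3  4  5  6  7            
 8  9* 10 11 12 13 14*          
15* 16 17 18 19 20 21           
22 23 24* 25 26 27 28*          
29* 30                          
                                
                                
                                
                                


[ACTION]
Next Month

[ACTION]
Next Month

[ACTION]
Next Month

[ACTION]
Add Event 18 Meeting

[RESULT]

         December 2025          
Mo Tu We Th Fr Sa Su            
 1  2  3  4  5  6  7            
 8  9 10 11 12 13 14            
15 16 17 18* 19 20 21           
22 23 24 25 26 27 28            
29 30 31                        
                                
                                
                                
                                


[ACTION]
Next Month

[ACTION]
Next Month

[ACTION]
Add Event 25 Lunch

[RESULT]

         February 2026          
Mo Tu We Th Fr Sa Su            
                   1            
 2  3  4  5  6  7  8            
 9 10 11 12 13 14 15            
16 17 18 19 20 21 22            
23 24 25* 26 27 28              
                                
                                
                                
                                


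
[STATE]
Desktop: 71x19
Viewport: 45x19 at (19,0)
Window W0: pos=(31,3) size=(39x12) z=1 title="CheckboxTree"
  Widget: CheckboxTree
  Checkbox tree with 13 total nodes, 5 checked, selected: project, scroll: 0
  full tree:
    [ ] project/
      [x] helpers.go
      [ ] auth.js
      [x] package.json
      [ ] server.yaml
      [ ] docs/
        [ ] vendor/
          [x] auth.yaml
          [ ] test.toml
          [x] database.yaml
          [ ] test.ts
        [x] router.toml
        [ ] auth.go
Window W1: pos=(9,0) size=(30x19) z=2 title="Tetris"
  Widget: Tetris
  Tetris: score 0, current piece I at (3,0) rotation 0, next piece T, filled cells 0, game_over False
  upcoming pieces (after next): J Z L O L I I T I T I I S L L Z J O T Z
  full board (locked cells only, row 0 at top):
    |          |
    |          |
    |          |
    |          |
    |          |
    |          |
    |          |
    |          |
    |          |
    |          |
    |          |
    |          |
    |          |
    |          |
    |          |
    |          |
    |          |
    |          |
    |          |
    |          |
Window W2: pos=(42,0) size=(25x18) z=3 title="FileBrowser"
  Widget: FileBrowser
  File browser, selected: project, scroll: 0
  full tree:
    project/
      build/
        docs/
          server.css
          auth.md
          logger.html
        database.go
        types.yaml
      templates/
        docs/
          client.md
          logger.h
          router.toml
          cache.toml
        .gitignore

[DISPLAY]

━━━━━━━━━━━━━━━━━━━┓   ┏━━━━━━━━━━━━━━━━━━━━━
                   ┃   ┃ FileBrowser         
───────────────────┨   ┠─────────────────────
 │Next:            ┃━━━┃> [-] project/       
 │ ▒               ┃oxT┃    [+] build/       
 │▒▒▒              ┃───┃    [+] templates/   
 │                 ┃oje┃                     
 │                 ┃hel┃                     
 │                 ┃aut┃                     
 │Score:           ┃pac┃                     
 │0                ┃ser┃                     
 │                 ┃doc┃                     
 │                 ┃] v┃                     
 │                 ┃[x]┃                     
 │                 ┃━━━┃                     
 │                 ┃   ┃                     
 │                 ┃   ┃                     
 │                 ┃   ┗━━━━━━━━━━━━━━━━━━━━━
━━━━━━━━━━━━━━━━━━━┛                         


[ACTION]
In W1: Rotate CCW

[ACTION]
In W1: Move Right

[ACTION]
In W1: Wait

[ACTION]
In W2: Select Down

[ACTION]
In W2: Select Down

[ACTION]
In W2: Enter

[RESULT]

━━━━━━━━━━━━━━━━━━━┓   ┏━━━━━━━━━━━━━━━━━━━━━
                   ┃   ┃ FileBrowser         
───────────────────┨   ┠─────────────────────
 │Next:            ┃━━━┃  [-] project/       
 │ ▒               ┃oxT┃    [+] build/       
 │▒▒▒              ┃───┃  > [-] templates/   
 │                 ┃oje┃      [+] docs/      
 │                 ┃hel┃      .gitignore     
 │                 ┃aut┃                     
 │Score:           ┃pac┃                     
 │0                ┃ser┃                     
 │                 ┃doc┃                     
 │                 ┃] v┃                     
 │                 ┃[x]┃                     
 │                 ┃━━━┃                     
 │                 ┃   ┃                     
 │                 ┃   ┃                     
 │                 ┃   ┗━━━━━━━━━━━━━━━━━━━━━
━━━━━━━━━━━━━━━━━━━┛                         


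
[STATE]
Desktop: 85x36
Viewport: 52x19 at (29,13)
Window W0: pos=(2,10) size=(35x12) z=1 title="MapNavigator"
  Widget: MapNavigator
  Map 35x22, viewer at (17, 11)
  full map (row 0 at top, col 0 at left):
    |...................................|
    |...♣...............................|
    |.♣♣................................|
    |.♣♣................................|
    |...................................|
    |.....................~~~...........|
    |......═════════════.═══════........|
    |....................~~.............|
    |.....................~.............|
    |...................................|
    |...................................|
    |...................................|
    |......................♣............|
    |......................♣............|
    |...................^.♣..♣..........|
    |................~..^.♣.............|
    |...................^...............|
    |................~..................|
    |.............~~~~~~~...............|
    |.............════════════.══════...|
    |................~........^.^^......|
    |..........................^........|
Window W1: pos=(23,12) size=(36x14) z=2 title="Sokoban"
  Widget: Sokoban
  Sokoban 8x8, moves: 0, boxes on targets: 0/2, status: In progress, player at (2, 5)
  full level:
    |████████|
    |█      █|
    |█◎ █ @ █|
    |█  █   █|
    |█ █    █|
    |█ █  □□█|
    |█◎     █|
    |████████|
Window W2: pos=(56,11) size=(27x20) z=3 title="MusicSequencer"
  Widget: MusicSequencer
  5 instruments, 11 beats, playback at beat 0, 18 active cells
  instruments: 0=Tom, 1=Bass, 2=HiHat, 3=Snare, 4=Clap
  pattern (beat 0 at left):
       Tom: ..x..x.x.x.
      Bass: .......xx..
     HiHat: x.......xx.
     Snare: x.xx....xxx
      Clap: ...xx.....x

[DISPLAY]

ban                        ┠────────────────────────
───────────────────────────┃      ▼1234567890       
███                        ┃   Tom··█··█·█·█·       
  █                        ┃  Bass·······██··       
@ █                        ┃ HiHat█·······██·       
  █                        ┃ Snare█·██····███       
  █                        ┃  Clap···██·····█       
□□█                        ┃                        
  █                        ┃                        
███                        ┃                        
: 0  0/2                   ┃                        
                           ┃                        
━━━━━━━━━━━━━━━━━━━━━━━━━━━┃                        
                           ┃                        
                           ┃                        
                           ┃                        
                           ┃                        
                           ┗━━━━━━━━━━━━━━━━━━━━━━━━
                                                    


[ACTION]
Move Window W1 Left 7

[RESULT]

                      ┃    ┠────────────────────────
──────────────────────┨    ┃      ▼1234567890       
                      ┃    ┃   Tom··█··█·█·█·       
                      ┃    ┃  Bass·······██··       
                      ┃    ┃ HiHat█·······██·       
                      ┃    ┃ Snare█·██····███       
                      ┃    ┃  Clap···██·····█       
                      ┃    ┃                        
                      ┃    ┃                        
                      ┃    ┃                        
2                     ┃    ┃                        
                      ┃    ┃                        
━━━━━━━━━━━━━━━━━━━━━━┛    ┃                        
                           ┃                        
                           ┃                        
                           ┃                        
                           ┃                        
                           ┗━━━━━━━━━━━━━━━━━━━━━━━━
                                                    


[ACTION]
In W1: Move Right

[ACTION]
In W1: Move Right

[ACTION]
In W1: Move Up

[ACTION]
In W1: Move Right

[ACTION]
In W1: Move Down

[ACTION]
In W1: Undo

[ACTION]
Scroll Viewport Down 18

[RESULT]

                      ┃    ┃ HiHat█·······██·       
                      ┃    ┃ Snare█·██····███       
                      ┃    ┃  Clap···██·····█       
                      ┃    ┃                        
                      ┃    ┃                        
                      ┃    ┃                        
2                     ┃    ┃                        
                      ┃    ┃                        
━━━━━━━━━━━━━━━━━━━━━━┛    ┃                        
                           ┃                        
                           ┃                        
                           ┃                        
                           ┃                        
                           ┗━━━━━━━━━━━━━━━━━━━━━━━━
                                                    
                                                    
                                                    
                                                    
                                                    


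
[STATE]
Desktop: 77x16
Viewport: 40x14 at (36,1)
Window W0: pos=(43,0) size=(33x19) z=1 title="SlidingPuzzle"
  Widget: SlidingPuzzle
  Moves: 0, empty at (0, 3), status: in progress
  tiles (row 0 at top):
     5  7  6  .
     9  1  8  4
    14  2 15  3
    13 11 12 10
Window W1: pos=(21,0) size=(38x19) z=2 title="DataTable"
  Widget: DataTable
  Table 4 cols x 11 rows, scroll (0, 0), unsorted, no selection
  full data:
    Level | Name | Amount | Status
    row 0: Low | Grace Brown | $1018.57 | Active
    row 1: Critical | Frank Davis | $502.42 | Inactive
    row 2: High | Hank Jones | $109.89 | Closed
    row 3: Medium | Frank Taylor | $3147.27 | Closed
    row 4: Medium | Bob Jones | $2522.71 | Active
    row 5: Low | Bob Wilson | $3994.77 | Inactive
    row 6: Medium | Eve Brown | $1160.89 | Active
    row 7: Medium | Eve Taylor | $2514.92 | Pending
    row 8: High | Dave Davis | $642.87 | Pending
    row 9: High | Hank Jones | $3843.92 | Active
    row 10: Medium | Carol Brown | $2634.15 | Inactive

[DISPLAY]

                      ┃                ┃
──────────────────────┨────────────────┨
       │Amount  │Statu┃┬────┐          ┃
───────┼────────┼─────┃│    │          ┃
 Brown │$1018.57│Activ┃┼────┤          ┃
 Davis │$502.42 │Inact┃│  4 │          ┃
Jones  │$109.89 │Close┃┼────┤          ┃
 Taylor│$3147.27│Close┃│  3 │          ┃
ones   │$2522.71│Activ┃┼────┤          ┃
ilson  │$3994.77│Inact┃│ 10 │          ┃
rown   │$1160.89│Activ┃┴────┘          ┃
aylor  │$2514.92│Pendi┃                ┃
Davis  │$642.87 │Pendi┃                ┃
Jones  │$3843.92│Activ┃                ┃


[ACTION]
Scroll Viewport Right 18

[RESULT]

                     ┃                ┃ 
─────────────────────┨────────────────┨ 
      │Amount  │Statu┃┬────┐          ┃ 
──────┼────────┼─────┃│    │          ┃ 
Brown │$1018.57│Activ┃┼────┤          ┃ 
Davis │$502.42 │Inact┃│  4 │          ┃ 
ones  │$109.89 │Close┃┼────┤          ┃ 
Taylor│$3147.27│Close┃│  3 │          ┃ 
nes   │$2522.71│Activ┃┼────┤          ┃ 
lson  │$3994.77│Inact┃│ 10 │          ┃ 
own   │$1160.89│Activ┃┴────┘          ┃ 
ylor  │$2514.92│Pendi┃                ┃ 
avis  │$642.87 │Pendi┃                ┃ 
ones  │$3843.92│Activ┃                ┃ 


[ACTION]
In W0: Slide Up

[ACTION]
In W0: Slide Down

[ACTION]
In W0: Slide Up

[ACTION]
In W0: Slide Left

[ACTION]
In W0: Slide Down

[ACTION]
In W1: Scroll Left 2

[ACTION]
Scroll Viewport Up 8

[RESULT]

━━━━━━━━━━━━━━━━━━━━━┓━━━━━━━━━━━━━━━━┓ 
                     ┃                ┃ 
─────────────────────┨────────────────┨ 
      │Amount  │Statu┃┬────┐          ┃ 
──────┼────────┼─────┃│    │          ┃ 
Brown │$1018.57│Activ┃┼────┤          ┃ 
Davis │$502.42 │Inact┃│  4 │          ┃ 
ones  │$109.89 │Close┃┼────┤          ┃ 
Taylor│$3147.27│Close┃│  3 │          ┃ 
nes   │$2522.71│Activ┃┼────┤          ┃ 
lson  │$3994.77│Inact┃│ 10 │          ┃ 
own   │$1160.89│Activ┃┴────┘          ┃ 
ylor  │$2514.92│Pendi┃                ┃ 
avis  │$642.87 │Pendi┃                ┃ 


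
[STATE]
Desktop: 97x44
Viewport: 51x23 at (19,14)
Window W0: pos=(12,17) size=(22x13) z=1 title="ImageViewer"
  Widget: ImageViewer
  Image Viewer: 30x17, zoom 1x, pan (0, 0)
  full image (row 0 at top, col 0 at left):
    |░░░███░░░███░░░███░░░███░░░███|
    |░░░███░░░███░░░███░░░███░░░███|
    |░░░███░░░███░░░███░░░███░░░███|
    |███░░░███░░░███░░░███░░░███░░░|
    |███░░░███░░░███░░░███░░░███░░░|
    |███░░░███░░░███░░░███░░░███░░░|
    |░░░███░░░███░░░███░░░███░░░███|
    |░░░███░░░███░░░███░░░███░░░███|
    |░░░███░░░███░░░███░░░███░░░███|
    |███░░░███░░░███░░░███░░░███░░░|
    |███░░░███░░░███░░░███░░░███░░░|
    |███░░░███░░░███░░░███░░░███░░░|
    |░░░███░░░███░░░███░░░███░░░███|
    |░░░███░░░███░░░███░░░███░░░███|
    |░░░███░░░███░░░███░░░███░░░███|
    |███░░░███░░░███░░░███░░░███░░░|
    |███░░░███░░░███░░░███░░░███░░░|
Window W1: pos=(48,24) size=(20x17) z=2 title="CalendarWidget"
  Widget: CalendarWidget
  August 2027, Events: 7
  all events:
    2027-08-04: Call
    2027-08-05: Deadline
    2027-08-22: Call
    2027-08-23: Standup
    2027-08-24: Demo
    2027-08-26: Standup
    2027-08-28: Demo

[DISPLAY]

                                                   
                                                   
                                                   
━━━━━━━━━━━━━━┓                                    
Viewer        ┃                                    
──────────────┨                                    
░░░███░░░███░░┃                                    
░░░███░░░███░░┃                                    
░░░███░░░███░░┃                                    
███░░░███░░░██┃                                    
███░░░███░░░██┃              ┏━━━━━━━━━━━━━━━━━━┓  
███░░░███░░░██┃              ┃ CalendarWidget   ┃  
░░░███░░░███░░┃              ┠──────────────────┨  
░░░███░░░███░░┃              ┃   August 2027    ┃  
░░░███░░░███░░┃              ┃Mo Tu We Th Fr Sa ┃  
━━━━━━━━━━━━━━┛              ┃                  ┃  
                             ┃ 2  3  4*  5*  6  ┃  
                             ┃ 9 10 11 12 13 14 ┃  
                             ┃16 17 18 19 20 21 ┃  
                             ┃23* 24* 25 26* 27 ┃  
                             ┃30 31             ┃  
                             ┃                  ┃  
                             ┃                  ┃  


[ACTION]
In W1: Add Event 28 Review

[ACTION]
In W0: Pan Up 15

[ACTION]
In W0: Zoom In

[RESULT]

                                                   
                                                   
                                                   
━━━━━━━━━━━━━━┓                                    
Viewer        ┃                                    
──────────────┨                                    
██████░░░░░░██┃                                    
██████░░░░░░██┃                                    
██████░░░░░░██┃                                    
██████░░░░░░██┃                                    
██████░░░░░░██┃              ┏━━━━━━━━━━━━━━━━━━┓  
██████░░░░░░██┃              ┃ CalendarWidget   ┃  
░░░░░░██████░░┃              ┠──────────────────┨  
░░░░░░██████░░┃              ┃   August 2027    ┃  
░░░░░░██████░░┃              ┃Mo Tu We Th Fr Sa ┃  
━━━━━━━━━━━━━━┛              ┃                  ┃  
                             ┃ 2  3  4*  5*  6  ┃  
                             ┃ 9 10 11 12 13 14 ┃  
                             ┃16 17 18 19 20 21 ┃  
                             ┃23* 24* 25 26* 27 ┃  
                             ┃30 31             ┃  
                             ┃                  ┃  
                             ┃                  ┃  


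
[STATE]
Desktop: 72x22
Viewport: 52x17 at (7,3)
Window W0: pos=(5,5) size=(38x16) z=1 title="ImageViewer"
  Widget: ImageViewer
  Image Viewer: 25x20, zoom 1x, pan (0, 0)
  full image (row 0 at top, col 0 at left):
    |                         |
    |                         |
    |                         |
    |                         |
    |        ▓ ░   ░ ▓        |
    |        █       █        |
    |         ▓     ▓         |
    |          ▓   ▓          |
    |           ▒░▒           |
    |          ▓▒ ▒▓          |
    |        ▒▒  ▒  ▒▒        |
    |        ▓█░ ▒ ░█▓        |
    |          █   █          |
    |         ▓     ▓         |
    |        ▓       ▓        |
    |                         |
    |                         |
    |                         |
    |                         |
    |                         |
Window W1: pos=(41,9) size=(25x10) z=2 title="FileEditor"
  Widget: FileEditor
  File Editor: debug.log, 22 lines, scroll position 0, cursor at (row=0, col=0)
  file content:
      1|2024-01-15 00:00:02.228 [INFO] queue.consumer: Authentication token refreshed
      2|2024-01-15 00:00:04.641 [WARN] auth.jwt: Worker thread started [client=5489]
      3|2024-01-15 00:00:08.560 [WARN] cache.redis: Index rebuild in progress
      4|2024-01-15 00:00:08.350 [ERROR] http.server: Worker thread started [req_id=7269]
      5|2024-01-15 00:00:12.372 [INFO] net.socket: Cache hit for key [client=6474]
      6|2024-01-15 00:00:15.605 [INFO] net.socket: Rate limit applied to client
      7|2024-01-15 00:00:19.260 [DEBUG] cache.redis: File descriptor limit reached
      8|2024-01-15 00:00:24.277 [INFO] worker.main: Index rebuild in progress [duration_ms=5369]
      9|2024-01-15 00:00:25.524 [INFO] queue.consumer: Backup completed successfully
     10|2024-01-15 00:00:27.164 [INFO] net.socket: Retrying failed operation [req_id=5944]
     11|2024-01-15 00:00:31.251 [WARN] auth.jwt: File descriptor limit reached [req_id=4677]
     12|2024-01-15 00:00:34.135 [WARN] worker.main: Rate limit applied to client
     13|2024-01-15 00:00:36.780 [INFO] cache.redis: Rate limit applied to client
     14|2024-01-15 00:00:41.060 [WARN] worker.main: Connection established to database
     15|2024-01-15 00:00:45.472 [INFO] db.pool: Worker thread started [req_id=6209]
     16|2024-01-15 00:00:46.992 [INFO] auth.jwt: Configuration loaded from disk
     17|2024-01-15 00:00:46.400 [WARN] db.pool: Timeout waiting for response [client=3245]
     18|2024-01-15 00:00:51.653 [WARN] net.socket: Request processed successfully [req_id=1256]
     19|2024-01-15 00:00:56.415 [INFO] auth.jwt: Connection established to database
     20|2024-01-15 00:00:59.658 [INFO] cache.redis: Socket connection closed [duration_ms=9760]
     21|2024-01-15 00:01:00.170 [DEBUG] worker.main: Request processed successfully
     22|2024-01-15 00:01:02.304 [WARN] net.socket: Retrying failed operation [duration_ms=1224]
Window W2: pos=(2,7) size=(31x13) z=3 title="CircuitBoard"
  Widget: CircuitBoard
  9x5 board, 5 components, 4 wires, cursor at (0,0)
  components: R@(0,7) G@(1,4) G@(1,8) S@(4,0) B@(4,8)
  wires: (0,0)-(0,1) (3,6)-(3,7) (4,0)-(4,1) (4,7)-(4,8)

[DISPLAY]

                                                    
                                                    
━━━━━━━━━━━━━━━━━━━━━━━━━━━━━━━━━━━┓                
ImageViewer                        ┃                
━━━━━━━━━━━━━━━━━━━━━━━━━┓─────────┨                
cuitBoard                ┃         ┃                
─────────────────────────┨        ┏━━━━━━━━━━━━━━━━━
 1 2 3 4 5 6 7 8         ┃        ┃ FileEditor      
.]─ ·                    ┃        ┠─────────────────
                         ┃        ┃█024-01-15 00:00:
                G        ┃        ┃2024-01-15 00:00:
                         ┃        ┃2024-01-15 00:00:
                         ┃        ┃2024-01-15 00:00:
                         ┃        ┃2024-01-15 00:00:
                        ·┃        ┃2024-01-15 00:00:
                         ┃        ┗━━━━━━━━━━━━━━━━━
━━━━━━━━━━━━━━━━━━━━━━━━━┛         ┃                


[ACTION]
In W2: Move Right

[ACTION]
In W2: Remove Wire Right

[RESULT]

                                                    
                                                    
━━━━━━━━━━━━━━━━━━━━━━━━━━━━━━━━━━━┓                
ImageViewer                        ┃                
━━━━━━━━━━━━━━━━━━━━━━━━━┓─────────┨                
cuitBoard                ┃         ┃                
─────────────────────────┨        ┏━━━━━━━━━━━━━━━━━
 1 2 3 4 5 6 7 8         ┃        ┃ FileEditor      
· ─[.]                   ┃        ┠─────────────────
                         ┃        ┃█024-01-15 00:00:
                G        ┃        ┃2024-01-15 00:00:
                         ┃        ┃2024-01-15 00:00:
                         ┃        ┃2024-01-15 00:00:
                         ┃        ┃2024-01-15 00:00:
                        ·┃        ┃2024-01-15 00:00:
                         ┃        ┗━━━━━━━━━━━━━━━━━
━━━━━━━━━━━━━━━━━━━━━━━━━┛         ┃                


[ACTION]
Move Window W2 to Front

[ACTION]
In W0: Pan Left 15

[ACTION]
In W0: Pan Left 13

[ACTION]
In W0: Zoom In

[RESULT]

                                                    
                                                    
━━━━━━━━━━━━━━━━━━━━━━━━━━━━━━━━━━━┓                
ImageViewer                        ┃                
━━━━━━━━━━━━━━━━━━━━━━━━━┓─────────┨                
cuitBoard                ┃         ┃                
─────────────────────────┨        ┏━━━━━━━━━━━━━━━━━
 1 2 3 4 5 6 7 8         ┃        ┃ FileEditor      
· ─[.]                   ┃        ┠─────────────────
                         ┃        ┃█024-01-15 00:00:
                G        ┃        ┃2024-01-15 00:00:
                         ┃        ┃2024-01-15 00:00:
                         ┃        ┃2024-01-15 00:00:
                         ┃ ░░  ▓▓ ┃2024-01-15 00:00:
                        ·┃ ░░  ▓▓ ┃2024-01-15 00:00:
                         ┃     ██ ┗━━━━━━━━━━━━━━━━━
━━━━━━━━━━━━━━━━━━━━━━━━━┛     ██  ┃                
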